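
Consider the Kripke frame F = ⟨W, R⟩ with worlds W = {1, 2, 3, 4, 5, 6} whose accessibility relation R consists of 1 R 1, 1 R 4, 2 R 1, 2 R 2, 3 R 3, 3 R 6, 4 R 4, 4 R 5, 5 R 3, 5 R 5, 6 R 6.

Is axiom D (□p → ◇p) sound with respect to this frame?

Axiom D corresponds to the accessibility relation being serial.
Serial: yes — every world has a successor (e.g. 1 R 1).

Yes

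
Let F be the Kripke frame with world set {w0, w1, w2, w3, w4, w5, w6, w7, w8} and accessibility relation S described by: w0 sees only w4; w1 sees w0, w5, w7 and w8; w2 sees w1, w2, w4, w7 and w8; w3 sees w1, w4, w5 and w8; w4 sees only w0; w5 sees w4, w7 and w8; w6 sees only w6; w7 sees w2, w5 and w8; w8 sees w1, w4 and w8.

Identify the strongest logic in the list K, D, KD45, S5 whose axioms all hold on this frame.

D

Serial (axiom D): yes — every world has a successor (e.g. w0 S w4).
Euclidean (axiom 5): no — w1 S w0 and w1 S w5, but not w0 S w5.
Transitive (axiom 4): no — w1 S w0 and w0 S w4, but not w1 S w4.
Reflexive (axiom T): no — w0 is not related to itself.
So F validates K, D; KD45 would additionally require S to be Euclidean and transitive. The strongest is D.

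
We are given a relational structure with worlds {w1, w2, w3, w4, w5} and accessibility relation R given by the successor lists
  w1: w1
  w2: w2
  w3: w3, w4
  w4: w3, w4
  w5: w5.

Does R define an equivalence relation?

Yes

Reflexive: yes — every world is R-related to itself.
Symmetric: yes — every pair in R has its reverse in R.
Transitive: yes — every two-step R-path is closed by a direct edge.
So R is an equivalence relation.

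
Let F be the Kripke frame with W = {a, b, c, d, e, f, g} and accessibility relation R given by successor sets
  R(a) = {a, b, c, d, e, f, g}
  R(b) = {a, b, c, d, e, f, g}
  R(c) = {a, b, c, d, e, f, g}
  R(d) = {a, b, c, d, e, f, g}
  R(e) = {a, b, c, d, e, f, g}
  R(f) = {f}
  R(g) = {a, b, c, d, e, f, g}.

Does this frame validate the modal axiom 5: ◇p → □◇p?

Axiom 5 corresponds to the accessibility relation being Euclidean.
Euclidean: no — a R f and a R b, but not f R b.

No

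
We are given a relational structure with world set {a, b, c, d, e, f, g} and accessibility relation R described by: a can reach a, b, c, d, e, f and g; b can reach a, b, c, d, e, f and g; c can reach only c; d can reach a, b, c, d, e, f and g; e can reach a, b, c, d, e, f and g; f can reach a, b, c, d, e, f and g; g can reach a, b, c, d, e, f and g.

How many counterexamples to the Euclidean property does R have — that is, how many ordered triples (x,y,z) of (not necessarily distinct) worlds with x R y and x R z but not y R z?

Enumerating: (a,c,a), (a,c,b), (a,c,d), (a,c,e), (a,c,f), (a,c,g), (b,c,a), (b,c,b), (b,c,d), (b,c,e), (b,c,f), (b,c,g), … and 24 more.
Total: 36.

36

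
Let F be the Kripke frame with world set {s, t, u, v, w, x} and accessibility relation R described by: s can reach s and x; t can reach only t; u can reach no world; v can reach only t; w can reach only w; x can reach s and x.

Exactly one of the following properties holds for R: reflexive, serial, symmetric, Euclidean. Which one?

Reflexive: no — u is not related to itself.
Serial: no — u has no R-successor.
Symmetric: no — v R t but not t R v.
Euclidean: yes — any two successors of a common world are R-related.
Only Euclidean holds.

Euclidean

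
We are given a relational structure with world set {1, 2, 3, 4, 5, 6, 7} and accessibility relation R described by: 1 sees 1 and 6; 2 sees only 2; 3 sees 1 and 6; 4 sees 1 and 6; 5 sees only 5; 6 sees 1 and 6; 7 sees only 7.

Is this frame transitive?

Yes

Transitive: yes — every two-step R-path is closed by a direct edge.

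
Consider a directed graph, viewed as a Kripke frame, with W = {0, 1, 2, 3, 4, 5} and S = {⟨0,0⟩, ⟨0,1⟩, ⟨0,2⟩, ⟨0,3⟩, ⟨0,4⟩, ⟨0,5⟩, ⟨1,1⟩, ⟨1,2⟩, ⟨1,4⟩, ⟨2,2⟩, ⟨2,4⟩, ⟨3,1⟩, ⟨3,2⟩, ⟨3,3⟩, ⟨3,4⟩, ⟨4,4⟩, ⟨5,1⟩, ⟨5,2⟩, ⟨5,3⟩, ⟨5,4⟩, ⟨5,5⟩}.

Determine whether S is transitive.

Transitive: yes — every two-step S-path is closed by a direct edge.

Yes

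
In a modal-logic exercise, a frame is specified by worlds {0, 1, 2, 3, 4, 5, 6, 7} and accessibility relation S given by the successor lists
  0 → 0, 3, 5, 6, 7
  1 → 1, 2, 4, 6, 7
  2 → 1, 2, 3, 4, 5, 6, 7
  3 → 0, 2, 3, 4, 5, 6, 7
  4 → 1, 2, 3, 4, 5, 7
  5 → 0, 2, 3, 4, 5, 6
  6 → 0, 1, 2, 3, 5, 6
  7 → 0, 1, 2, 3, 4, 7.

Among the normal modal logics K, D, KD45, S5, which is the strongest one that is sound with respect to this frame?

Serial (axiom D): yes — every world has a successor (e.g. 0 S 0).
Euclidean (axiom 5): no — 0 S 5 and 0 S 7, but not 5 S 7.
Transitive (axiom 4): no — 0 S 3 and 3 S 2, but not 0 S 2.
Reflexive (axiom T): yes — every world is S-related to itself.
So F validates K, D; KD45 would additionally require S to be Euclidean and transitive. The strongest is D.

D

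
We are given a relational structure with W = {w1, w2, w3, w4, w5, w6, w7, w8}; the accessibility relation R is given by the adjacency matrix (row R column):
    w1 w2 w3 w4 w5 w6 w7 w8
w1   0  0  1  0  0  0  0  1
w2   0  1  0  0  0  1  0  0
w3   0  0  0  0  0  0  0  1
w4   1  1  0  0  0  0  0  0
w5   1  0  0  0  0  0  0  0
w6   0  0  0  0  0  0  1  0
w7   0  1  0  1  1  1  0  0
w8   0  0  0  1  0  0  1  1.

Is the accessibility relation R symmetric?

No

Symmetric: no — w1 R w3 but not w3 R w1.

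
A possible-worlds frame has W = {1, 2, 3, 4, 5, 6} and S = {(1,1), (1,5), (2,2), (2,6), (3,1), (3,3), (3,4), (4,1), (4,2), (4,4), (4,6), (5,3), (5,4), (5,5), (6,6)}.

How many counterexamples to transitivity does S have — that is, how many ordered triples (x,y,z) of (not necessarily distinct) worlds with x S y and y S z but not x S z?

Enumerating: (1,5,3), (1,5,4), (3,1,5), (3,4,2), (3,4,6), (4,1,5), (5,3,1), (5,4,1), (5,4,2), (5,4,6).

10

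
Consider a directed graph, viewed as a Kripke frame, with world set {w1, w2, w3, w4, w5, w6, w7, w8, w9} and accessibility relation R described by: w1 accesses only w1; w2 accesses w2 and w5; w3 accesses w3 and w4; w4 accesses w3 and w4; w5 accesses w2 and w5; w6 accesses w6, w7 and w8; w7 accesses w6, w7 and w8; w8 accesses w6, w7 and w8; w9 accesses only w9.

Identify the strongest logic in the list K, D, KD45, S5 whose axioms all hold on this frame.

S5

Serial (axiom D): yes — every world has a successor (e.g. w1 R w1).
Euclidean (axiom 5): yes — any two successors of a common world are R-related.
Transitive (axiom 4): yes — every two-step R-path is closed by a direct edge.
Reflexive (axiom T): yes — every world is R-related to itself.
So F validates K, D, KD45, S5. The strongest is S5.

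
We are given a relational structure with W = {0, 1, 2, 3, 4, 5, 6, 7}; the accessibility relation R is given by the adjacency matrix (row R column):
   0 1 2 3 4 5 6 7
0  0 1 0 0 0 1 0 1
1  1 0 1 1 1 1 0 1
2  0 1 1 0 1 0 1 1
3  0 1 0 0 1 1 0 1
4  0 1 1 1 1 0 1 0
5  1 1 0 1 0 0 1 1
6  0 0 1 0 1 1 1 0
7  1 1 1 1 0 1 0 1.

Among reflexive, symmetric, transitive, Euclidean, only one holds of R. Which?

symmetric

Reflexive: no — 0 is not related to itself.
Symmetric: yes — every pair in R has its reverse in R.
Transitive: no — 0 R 1 and 1 R 2, but not 0 R 2.
Euclidean: no — 1 R 0 and 1 R 2, but not 0 R 2.
Only symmetric holds.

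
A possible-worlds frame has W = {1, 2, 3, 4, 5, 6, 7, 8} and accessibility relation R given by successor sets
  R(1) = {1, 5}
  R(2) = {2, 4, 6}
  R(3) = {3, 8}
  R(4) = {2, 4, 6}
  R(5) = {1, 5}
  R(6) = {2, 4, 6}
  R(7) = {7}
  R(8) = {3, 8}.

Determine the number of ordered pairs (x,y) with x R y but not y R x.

R is symmetric; there are no such tuples.

0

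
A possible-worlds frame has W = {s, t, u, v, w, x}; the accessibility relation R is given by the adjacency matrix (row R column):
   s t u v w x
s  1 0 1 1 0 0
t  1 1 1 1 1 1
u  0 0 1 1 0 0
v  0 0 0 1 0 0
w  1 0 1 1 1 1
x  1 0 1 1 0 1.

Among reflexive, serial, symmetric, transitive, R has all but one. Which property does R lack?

symmetric

Reflexive: yes — every world is R-related to itself.
Serial: yes — every world has a successor (e.g. s R s).
Symmetric: no — s R u but not u R s.
Transitive: yes — every two-step R-path is closed by a direct edge.
Only symmetric fails.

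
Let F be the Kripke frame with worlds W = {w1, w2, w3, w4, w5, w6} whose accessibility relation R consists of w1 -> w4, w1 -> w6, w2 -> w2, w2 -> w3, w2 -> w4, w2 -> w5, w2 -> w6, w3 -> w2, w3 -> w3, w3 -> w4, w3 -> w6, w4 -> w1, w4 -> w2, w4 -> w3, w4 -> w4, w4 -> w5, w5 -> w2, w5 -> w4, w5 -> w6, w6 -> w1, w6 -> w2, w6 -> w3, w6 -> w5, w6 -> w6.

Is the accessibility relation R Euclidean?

No

Euclidean: no — w1 R w4 and w1 R w6, but not w4 R w6.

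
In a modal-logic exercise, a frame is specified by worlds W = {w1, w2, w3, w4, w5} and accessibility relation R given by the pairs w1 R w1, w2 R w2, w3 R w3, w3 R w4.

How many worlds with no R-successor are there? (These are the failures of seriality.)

2

Enumerating: w4, w5.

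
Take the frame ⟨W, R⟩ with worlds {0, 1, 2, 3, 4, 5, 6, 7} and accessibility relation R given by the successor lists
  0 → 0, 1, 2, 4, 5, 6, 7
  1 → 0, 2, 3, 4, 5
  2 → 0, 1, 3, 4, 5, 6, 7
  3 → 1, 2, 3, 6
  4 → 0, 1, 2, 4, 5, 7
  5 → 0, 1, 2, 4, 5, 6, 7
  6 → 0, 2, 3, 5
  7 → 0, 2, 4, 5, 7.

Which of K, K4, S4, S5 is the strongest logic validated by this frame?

K

Transitive (axiom 4): no — 0 R 1 and 1 R 3, but not 0 R 3.
Reflexive (axiom T): no — 1 is not related to itself.
Euclidean (axiom 5): no — 0 R 1 and 0 R 6, but not 1 R 6.
So F validates K; K4 would additionally require R to be transitive. The strongest is K.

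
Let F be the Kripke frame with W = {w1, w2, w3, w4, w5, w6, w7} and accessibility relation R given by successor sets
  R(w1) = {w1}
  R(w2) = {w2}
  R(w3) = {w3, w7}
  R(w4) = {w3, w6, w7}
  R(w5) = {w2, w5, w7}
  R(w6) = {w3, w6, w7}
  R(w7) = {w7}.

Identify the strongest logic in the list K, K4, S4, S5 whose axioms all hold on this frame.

Transitive (axiom 4): yes — every two-step R-path is closed by a direct edge.
Reflexive (axiom T): no — w4 is not related to itself.
Euclidean (axiom 5): no — w4 R w3 and w4 R w6, but not w3 R w6.
So F validates K, K4; S4 would additionally require R to be reflexive. The strongest is K4.

K4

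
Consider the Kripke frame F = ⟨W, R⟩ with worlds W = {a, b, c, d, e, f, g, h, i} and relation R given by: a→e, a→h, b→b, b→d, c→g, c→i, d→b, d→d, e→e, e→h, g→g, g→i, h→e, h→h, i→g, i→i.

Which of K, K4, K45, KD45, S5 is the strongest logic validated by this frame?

K45

Transitive (axiom 4): yes — every two-step R-path is closed by a direct edge.
Euclidean (axiom 5): yes — any two successors of a common world are R-related.
Serial (axiom D): no — f has no R-successor.
Reflexive (axiom T): no — a is not related to itself.
So F validates K, K4, K45; KD45 would additionally require R to be serial. The strongest is K45.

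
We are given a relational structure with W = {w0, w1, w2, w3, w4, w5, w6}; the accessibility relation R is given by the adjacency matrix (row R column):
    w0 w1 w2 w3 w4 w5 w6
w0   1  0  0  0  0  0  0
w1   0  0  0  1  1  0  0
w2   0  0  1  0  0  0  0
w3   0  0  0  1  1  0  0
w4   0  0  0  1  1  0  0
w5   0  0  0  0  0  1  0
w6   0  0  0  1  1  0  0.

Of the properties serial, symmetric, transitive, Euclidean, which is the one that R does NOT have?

Serial: yes — every world has a successor (e.g. w0 R w0).
Symmetric: no — w1 R w3 but not w3 R w1.
Transitive: yes — every two-step R-path is closed by a direct edge.
Euclidean: yes — any two successors of a common world are R-related.
Only symmetric fails.

symmetric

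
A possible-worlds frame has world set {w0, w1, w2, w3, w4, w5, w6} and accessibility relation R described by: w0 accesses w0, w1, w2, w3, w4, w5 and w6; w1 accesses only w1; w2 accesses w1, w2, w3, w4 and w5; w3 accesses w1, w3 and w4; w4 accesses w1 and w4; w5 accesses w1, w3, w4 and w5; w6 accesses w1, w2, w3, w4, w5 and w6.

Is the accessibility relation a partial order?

Yes

Reflexive: yes — every world is R-related to itself.
Transitive: yes — every two-step R-path is closed by a direct edge.
Antisymmetric: yes — no distinct pair is related both ways.
So R is a partial order.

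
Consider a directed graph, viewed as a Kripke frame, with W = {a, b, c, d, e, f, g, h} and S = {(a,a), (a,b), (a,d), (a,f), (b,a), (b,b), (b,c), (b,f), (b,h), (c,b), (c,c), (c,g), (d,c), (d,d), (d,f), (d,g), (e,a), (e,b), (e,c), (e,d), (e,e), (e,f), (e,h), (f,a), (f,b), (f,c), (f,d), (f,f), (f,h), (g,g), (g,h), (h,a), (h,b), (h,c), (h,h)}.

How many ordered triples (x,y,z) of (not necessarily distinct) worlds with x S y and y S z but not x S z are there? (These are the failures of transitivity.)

29

Enumerating: (a,b,c), (a,b,h), (a,d,c), (a,d,g), (a,f,c), (a,f,h), (b,a,d), (b,c,g), (b,f,d), (c,b,a), (c,b,f), (c,b,h), … and 17 more.
Total: 29.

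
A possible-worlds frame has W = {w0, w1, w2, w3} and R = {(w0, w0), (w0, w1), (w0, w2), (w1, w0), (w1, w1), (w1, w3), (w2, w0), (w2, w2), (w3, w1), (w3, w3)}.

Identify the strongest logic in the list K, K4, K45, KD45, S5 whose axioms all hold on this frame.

K

Transitive (axiom 4): no — w0 R w1 and w1 R w3, but not w0 R w3.
Euclidean (axiom 5): no — w0 R w1 and w0 R w2, but not w1 R w2.
Serial (axiom D): yes — every world has a successor (e.g. w0 R w0).
Reflexive (axiom T): yes — every world is R-related to itself.
So F validates K; K4 would additionally require R to be transitive. The strongest is K.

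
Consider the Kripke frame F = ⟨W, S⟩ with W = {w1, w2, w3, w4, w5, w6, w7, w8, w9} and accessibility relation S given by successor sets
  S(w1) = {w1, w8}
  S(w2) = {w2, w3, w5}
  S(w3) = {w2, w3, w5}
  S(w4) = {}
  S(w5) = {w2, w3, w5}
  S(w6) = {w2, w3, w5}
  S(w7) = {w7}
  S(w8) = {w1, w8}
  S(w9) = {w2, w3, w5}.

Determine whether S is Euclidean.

Yes

Euclidean: yes — any two successors of a common world are S-related.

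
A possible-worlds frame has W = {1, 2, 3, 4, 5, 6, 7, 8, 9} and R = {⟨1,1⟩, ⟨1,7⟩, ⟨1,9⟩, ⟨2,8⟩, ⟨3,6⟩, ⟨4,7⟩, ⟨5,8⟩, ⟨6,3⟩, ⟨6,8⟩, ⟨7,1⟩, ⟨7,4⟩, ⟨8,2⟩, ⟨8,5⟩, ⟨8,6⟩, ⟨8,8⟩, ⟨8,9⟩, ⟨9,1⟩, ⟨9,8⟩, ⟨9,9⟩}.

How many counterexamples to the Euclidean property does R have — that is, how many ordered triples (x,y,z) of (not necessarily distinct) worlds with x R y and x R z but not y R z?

28

Enumerating: (1,7,7), (1,7,9), (1,9,7), (3,6,6), (4,7,7), (6,3,3), (6,3,8), (6,8,3), (7,1,4), (7,4,1), (7,4,4), (8,2,2), … and 16 more.
Total: 28.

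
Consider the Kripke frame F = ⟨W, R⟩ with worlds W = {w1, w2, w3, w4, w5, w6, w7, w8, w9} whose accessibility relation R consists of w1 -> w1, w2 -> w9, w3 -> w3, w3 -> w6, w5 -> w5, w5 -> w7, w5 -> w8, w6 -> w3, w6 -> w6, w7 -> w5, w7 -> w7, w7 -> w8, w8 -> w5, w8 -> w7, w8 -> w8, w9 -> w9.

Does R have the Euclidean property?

Euclidean: yes — any two successors of a common world are R-related.

Yes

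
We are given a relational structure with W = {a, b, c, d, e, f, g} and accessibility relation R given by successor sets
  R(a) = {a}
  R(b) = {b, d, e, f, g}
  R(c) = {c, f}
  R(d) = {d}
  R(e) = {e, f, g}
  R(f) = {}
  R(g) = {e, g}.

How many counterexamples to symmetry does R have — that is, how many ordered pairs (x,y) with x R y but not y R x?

Enumerating: (b,d), (b,e), (b,f), (b,g), (c,f), (e,f).

6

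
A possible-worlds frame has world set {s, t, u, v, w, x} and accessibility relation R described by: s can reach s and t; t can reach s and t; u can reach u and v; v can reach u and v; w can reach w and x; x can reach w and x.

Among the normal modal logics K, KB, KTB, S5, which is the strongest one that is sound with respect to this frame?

Symmetric (axiom B): yes — every pair in R has its reverse in R.
Reflexive (axiom T): yes — every world is R-related to itself.
Euclidean (axiom 5): yes — any two successors of a common world are R-related.
So F validates K, KB, KTB, S5. The strongest is S5.

S5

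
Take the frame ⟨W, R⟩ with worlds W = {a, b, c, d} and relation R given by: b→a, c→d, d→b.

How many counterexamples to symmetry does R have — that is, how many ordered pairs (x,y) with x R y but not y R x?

Enumerating: (b,a), (c,d), (d,b).

3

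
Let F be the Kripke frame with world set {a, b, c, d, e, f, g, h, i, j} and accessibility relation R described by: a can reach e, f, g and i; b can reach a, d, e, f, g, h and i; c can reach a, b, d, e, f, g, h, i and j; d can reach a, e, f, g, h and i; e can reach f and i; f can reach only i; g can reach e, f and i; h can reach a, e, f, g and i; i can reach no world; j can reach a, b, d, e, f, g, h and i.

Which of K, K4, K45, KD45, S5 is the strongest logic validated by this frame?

K4

Transitive (axiom 4): yes — every two-step R-path is closed by a direct edge.
Euclidean (axiom 5): no — a R e and a R g, but not e R g.
Serial (axiom D): no — i has no R-successor.
Reflexive (axiom T): no — a is not related to itself.
So F validates K, K4; K45 would additionally require R to be Euclidean. The strongest is K4.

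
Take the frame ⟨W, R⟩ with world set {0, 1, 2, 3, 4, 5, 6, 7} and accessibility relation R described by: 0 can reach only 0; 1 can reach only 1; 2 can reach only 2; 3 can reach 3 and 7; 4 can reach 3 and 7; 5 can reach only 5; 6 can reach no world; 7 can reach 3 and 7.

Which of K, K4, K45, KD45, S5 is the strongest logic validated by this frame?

Transitive (axiom 4): yes — every two-step R-path is closed by a direct edge.
Euclidean (axiom 5): yes — any two successors of a common world are R-related.
Serial (axiom D): no — 6 has no R-successor.
Reflexive (axiom T): no — 4 is not related to itself.
So F validates K, K4, K45; KD45 would additionally require R to be serial. The strongest is K45.

K45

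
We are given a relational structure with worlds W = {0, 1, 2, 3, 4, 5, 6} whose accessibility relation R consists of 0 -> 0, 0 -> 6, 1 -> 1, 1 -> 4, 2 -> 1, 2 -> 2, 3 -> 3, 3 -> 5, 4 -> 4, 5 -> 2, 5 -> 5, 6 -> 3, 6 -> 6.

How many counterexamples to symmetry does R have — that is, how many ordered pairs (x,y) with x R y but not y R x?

Enumerating: (0,6), (1,4), (2,1), (3,5), (5,2), (6,3).

6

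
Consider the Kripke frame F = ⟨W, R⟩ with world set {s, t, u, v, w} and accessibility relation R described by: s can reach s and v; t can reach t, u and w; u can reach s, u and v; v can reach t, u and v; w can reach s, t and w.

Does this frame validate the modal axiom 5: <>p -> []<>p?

No

Axiom 5 corresponds to the accessibility relation being Euclidean.
Euclidean: no — t R u and t R w, but not u R w.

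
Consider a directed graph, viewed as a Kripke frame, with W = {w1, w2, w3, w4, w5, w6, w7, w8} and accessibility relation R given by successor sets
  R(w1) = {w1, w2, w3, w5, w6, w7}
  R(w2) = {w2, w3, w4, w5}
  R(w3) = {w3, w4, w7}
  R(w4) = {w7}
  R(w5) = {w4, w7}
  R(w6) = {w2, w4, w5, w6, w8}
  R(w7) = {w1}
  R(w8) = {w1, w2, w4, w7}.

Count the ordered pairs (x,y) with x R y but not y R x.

Enumerating: (w1,w2), (w1,w3), (w1,w5), (w1,w6), (w2,w3), (w2,w4), (w2,w5), (w3,w4), (w3,w7), (w4,w7), (w5,w4), (w5,w7), … and 8 more.
Total: 20.

20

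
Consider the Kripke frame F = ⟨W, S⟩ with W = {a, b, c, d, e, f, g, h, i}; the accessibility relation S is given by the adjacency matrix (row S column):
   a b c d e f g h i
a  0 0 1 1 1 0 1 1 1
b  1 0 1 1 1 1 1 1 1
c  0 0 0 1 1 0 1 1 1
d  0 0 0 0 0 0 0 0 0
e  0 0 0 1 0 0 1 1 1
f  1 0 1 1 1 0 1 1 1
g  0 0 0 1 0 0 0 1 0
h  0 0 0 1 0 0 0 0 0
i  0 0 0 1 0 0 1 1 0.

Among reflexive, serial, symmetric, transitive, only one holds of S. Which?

transitive

Reflexive: no — a is not related to itself.
Serial: no — d has no S-successor.
Symmetric: no — a S c but not c S a.
Transitive: yes — every two-step S-path is closed by a direct edge.
Only transitive holds.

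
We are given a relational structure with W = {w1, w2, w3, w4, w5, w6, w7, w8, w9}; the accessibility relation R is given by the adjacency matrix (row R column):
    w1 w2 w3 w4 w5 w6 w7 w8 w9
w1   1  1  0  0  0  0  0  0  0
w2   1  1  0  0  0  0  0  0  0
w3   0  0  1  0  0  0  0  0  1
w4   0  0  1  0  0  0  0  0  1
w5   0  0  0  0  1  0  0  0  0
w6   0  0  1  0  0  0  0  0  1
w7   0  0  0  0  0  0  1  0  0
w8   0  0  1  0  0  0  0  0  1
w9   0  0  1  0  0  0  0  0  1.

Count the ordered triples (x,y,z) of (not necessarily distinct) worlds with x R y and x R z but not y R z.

R is Euclidean; there are no such tuples.

0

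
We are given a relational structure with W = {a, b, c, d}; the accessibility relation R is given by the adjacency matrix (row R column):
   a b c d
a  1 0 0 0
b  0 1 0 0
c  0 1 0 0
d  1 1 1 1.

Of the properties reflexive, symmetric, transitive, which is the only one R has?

transitive

Reflexive: no — c is not related to itself.
Symmetric: no — c R b but not b R c.
Transitive: yes — every two-step R-path is closed by a direct edge.
Only transitive holds.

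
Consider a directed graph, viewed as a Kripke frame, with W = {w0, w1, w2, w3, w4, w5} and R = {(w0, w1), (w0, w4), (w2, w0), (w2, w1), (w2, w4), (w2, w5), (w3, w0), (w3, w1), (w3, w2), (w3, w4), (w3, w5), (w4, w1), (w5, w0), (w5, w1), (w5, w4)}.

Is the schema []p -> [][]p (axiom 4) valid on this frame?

Yes

Axiom 4 corresponds to the accessibility relation being transitive.
Transitive: yes — every two-step R-path is closed by a direct edge.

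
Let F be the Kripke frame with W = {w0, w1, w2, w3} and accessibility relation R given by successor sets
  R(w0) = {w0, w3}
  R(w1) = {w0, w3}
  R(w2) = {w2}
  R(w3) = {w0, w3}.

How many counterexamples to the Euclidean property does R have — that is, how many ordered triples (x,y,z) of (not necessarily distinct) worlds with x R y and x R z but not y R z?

0

R is Euclidean; there are no such tuples.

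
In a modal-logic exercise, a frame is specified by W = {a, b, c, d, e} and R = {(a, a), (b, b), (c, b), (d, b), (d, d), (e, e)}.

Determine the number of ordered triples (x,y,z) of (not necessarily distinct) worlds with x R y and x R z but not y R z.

1

Enumerating: (d,b,d).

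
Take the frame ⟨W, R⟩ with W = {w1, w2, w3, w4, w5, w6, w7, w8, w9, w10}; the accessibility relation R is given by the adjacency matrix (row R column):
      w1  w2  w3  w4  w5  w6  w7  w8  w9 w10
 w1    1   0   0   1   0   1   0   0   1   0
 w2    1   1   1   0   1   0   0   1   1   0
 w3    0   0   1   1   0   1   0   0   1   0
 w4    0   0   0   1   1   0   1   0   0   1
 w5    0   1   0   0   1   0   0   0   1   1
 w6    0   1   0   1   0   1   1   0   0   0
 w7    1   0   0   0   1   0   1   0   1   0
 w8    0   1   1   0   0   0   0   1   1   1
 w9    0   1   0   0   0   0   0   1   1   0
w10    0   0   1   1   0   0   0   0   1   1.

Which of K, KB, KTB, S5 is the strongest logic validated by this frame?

Symmetric (axiom B): no — w1 R w4 but not w4 R w1.
Reflexive (axiom T): yes — every world is R-related to itself.
Euclidean (axiom 5): no — w1 R w4 and w1 R w6, but not w4 R w6.
So F validates K; KB would additionally require R to be symmetric. The strongest is K.

K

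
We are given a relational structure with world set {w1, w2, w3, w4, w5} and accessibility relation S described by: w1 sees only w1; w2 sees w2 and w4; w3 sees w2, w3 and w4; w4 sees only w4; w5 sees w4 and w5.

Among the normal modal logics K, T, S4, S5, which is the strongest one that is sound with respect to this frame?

S4

Reflexive (axiom T): yes — every world is S-related to itself.
Transitive (axiom 4): yes — every two-step S-path is closed by a direct edge.
Euclidean (axiom 5): no — w3 S w4 and w3 S w2, but not w4 S w2.
So F validates K, T, S4; S5 would additionally require S to be Euclidean. The strongest is S4.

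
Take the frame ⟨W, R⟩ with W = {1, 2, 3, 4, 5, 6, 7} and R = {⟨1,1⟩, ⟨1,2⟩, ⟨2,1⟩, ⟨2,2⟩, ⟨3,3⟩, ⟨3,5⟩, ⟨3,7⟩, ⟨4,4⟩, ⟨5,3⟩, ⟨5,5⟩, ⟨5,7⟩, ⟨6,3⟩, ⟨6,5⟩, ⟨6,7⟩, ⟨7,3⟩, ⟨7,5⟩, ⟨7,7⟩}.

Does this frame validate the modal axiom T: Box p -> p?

The schema T characterises exactly the reflexive frames.
Reflexive: no — 6 is not related to itself.

No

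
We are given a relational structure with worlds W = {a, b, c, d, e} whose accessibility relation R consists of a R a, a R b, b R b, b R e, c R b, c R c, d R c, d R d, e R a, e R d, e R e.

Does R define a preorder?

Reflexive: yes — every world is R-related to itself.
Transitive: no — a R b and b R e, but not a R e.
So R is not a preorder.

No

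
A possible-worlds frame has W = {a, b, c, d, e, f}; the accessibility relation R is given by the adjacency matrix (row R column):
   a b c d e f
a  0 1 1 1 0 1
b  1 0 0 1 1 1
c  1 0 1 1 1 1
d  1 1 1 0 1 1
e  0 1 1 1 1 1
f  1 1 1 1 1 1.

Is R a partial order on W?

No

Reflexive: no — a is not related to itself.
Transitive: no — a R b and b R e, but not a R e.
Antisymmetric: no — a R b and b R a with a ≠ b.
So R is not a partial order.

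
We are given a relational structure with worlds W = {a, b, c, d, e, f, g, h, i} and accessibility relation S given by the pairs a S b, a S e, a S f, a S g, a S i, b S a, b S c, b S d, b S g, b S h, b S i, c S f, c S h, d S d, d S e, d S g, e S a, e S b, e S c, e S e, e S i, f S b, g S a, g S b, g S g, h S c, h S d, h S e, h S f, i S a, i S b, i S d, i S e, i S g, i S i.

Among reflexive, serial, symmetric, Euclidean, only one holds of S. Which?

serial

Reflexive: no — a is not related to itself.
Serial: yes — every world has a successor (e.g. a S b).
Symmetric: no — a S f but not f S a.
Euclidean: no — a S b and a S e, but not b S e.
Only serial holds.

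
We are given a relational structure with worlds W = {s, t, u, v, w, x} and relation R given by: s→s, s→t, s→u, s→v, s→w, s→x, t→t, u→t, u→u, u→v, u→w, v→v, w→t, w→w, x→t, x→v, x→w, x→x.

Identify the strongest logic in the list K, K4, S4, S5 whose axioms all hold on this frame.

Transitive (axiom 4): yes — every two-step R-path is closed by a direct edge.
Reflexive (axiom T): yes — every world is R-related to itself.
Euclidean (axiom 5): no — s R t and s R u, but not t R u.
So F validates K, K4, S4; S5 would additionally require R to be Euclidean. The strongest is S4.

S4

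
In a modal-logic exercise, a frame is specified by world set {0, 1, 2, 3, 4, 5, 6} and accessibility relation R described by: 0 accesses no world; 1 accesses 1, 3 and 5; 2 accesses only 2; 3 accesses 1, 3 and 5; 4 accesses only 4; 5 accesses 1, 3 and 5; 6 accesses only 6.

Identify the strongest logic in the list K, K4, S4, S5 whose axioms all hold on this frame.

K4

Transitive (axiom 4): yes — every two-step R-path is closed by a direct edge.
Reflexive (axiom T): no — 0 is not related to itself.
Euclidean (axiom 5): yes — any two successors of a common world are R-related.
So F validates K, K4; S4 would additionally require R to be reflexive. The strongest is K4.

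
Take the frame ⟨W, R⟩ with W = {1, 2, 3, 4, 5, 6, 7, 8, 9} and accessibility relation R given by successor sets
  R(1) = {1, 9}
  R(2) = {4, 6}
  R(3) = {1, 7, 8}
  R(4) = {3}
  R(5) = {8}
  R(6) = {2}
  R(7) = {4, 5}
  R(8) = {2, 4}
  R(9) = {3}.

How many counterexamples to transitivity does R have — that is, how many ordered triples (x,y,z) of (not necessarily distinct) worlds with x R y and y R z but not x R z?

22

Enumerating: (1,9,3), (2,4,3), (2,6,2), (3,1,9), (3,7,4), (3,7,5), (3,8,2), (3,8,4), (4,3,1), (4,3,7), (4,3,8), (5,8,2), … and 10 more.
Total: 22.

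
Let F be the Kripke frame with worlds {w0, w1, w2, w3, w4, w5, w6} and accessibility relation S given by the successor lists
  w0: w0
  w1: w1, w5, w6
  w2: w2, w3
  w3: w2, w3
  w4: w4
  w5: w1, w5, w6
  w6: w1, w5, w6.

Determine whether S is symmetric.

Yes

Symmetric: yes — every pair in S has its reverse in S.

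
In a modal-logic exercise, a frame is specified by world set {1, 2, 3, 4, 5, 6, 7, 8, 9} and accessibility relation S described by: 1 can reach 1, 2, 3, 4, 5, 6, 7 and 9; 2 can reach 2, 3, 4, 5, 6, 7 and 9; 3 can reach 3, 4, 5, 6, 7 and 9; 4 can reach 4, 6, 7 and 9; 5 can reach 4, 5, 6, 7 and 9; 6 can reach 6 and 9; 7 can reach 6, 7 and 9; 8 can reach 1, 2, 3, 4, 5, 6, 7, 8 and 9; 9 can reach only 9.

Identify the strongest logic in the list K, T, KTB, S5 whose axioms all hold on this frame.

T

Reflexive (axiom T): yes — every world is S-related to itself.
Symmetric (axiom B): no — 1 S 2 but not 2 S 1.
Euclidean (axiom 5): no — 1 S 3 and 1 S 2, but not 3 S 2.
So F validates K, T; KTB would additionally require S to be symmetric. The strongest is T.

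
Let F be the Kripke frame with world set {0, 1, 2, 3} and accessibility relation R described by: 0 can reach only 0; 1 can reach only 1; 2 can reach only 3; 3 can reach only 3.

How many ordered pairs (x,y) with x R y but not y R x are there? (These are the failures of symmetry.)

Enumerating: (2,3).

1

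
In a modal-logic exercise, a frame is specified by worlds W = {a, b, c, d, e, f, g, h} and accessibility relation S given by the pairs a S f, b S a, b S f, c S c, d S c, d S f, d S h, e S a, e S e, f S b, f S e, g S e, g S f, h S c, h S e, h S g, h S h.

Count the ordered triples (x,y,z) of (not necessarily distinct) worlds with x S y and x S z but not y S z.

Enumerating: (a,f,f), (b,a,a), (b,f,a), (b,f,f), (d,c,f), (d,c,h), (d,f,c), (d,f,f), (d,f,h), (d,h,f), (e,a,a), (e,a,e), … and 14 more.
Total: 26.

26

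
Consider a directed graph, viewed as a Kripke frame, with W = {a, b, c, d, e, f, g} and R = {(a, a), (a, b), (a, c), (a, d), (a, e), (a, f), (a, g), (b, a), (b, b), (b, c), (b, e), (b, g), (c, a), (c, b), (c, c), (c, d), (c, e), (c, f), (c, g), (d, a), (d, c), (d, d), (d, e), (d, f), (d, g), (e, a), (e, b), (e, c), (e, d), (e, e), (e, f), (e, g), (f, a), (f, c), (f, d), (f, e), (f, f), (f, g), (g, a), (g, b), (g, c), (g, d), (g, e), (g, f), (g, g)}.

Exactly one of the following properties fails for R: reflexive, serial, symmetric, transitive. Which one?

Reflexive: yes — every world is R-related to itself.
Serial: yes — every world has a successor (e.g. a R a).
Symmetric: yes — every pair in R has its reverse in R.
Transitive: no — b R a and a R d, but not b R d.
Only transitive fails.

transitive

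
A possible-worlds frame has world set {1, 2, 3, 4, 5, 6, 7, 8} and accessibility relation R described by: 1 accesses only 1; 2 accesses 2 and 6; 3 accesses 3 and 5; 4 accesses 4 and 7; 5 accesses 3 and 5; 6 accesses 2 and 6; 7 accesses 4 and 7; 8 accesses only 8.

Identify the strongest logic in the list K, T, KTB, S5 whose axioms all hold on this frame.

S5

Reflexive (axiom T): yes — every world is R-related to itself.
Symmetric (axiom B): yes — every pair in R has its reverse in R.
Euclidean (axiom 5): yes — any two successors of a common world are R-related.
So F validates K, T, KTB, S5. The strongest is S5.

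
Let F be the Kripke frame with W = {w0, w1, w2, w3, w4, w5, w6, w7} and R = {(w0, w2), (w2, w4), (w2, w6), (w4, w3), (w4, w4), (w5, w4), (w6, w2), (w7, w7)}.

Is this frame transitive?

Transitive: no — w0 R w2 and w2 R w4, but not w0 R w4.

No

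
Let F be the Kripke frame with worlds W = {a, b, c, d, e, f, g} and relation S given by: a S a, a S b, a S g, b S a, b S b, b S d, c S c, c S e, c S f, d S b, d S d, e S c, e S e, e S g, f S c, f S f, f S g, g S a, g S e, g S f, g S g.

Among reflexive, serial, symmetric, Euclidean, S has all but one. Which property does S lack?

Euclidean

Reflexive: yes — every world is S-related to itself.
Serial: yes — every world has a successor (e.g. a S a).
Symmetric: yes — every pair in S has its reverse in S.
Euclidean: no — a S b and a S g, but not b S g.
Only Euclidean fails.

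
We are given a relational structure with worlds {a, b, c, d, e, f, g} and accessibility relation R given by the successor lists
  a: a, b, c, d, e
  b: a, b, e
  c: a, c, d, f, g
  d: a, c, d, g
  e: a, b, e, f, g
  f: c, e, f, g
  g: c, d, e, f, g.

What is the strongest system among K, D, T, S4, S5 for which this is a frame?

T

Serial (axiom D): yes — every world has a successor (e.g. a R a).
Reflexive (axiom T): yes — every world is R-related to itself.
Transitive (axiom 4): no — a R c and c R f, but not a R f.
Euclidean (axiom 5): no — a R b and a R c, but not b R c.
So F validates K, D, T; S4 would additionally require R to be transitive. The strongest is T.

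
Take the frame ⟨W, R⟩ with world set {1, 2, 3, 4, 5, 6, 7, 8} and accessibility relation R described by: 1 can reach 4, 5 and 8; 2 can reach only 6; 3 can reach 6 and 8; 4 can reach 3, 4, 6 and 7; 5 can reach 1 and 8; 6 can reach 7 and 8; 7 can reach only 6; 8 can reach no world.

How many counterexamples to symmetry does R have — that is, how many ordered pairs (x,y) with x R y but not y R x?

Enumerating: (1,4), (1,8), (2,6), (3,6), (3,8), (4,3), (4,6), (4,7), (5,8), (6,8).

10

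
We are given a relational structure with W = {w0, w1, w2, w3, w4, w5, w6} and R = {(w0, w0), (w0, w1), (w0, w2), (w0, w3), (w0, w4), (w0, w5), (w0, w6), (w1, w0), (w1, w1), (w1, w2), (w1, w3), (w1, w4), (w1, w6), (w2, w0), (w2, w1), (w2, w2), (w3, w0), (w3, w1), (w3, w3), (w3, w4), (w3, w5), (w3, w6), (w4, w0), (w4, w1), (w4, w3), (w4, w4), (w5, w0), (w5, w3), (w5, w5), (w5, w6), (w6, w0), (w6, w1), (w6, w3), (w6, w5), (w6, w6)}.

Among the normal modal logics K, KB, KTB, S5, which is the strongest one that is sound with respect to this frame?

Symmetric (axiom B): yes — every pair in R has its reverse in R.
Reflexive (axiom T): yes — every world is R-related to itself.
Euclidean (axiom 5): no — w0 R w1 and w0 R w5, but not w1 R w5.
So F validates K, KB, KTB; S5 would additionally require R to be Euclidean. The strongest is KTB.

KTB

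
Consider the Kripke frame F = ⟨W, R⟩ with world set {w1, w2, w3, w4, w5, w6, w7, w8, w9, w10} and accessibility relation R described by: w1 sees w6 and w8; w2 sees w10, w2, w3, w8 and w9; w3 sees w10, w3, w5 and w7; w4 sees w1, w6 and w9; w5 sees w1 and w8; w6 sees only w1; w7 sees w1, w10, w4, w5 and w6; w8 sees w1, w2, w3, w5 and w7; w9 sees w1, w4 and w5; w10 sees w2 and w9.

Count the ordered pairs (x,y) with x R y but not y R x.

18

Enumerating: (w10,w9), (w2,w3), (w2,w9), (w3,w10), (w3,w5), (w3,w7), (w4,w1), (w4,w6), (w5,w1), (w7,w1), (w7,w10), (w7,w4), (w7,w5), (w7,w6), (w8,w3), (w8,w7), (w9,w1), (w9,w5).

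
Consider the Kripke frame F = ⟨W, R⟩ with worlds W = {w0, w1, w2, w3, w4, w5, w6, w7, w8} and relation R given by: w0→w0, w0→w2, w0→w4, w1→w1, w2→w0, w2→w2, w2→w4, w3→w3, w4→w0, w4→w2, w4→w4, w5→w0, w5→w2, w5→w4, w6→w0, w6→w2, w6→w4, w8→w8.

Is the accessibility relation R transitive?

Yes

Transitive: yes — every two-step R-path is closed by a direct edge.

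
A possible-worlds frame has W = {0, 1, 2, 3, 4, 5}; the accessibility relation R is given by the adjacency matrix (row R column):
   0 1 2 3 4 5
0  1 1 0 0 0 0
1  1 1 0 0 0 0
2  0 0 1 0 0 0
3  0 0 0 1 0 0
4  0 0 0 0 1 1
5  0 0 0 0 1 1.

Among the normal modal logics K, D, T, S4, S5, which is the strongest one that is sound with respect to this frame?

Serial (axiom D): yes — every world has a successor (e.g. 0 R 0).
Reflexive (axiom T): yes — every world is R-related to itself.
Transitive (axiom 4): yes — every two-step R-path is closed by a direct edge.
Euclidean (axiom 5): yes — any two successors of a common world are R-related.
So F validates K, D, T, S4, S5. The strongest is S5.

S5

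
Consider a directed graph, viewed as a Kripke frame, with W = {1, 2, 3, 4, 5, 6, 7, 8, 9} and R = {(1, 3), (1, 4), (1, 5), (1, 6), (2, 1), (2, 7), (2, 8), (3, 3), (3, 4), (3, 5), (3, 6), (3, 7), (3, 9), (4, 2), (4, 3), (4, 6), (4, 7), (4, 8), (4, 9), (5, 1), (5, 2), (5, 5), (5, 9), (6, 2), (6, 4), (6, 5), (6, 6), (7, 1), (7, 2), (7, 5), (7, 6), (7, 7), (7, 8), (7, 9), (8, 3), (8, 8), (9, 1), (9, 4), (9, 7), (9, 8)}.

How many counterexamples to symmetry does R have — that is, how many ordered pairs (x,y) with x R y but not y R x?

Enumerating: (1,3), (1,4), (1,6), (2,1), (2,8), (3,5), (3,6), (3,7), (3,9), (4,2), (4,7), (4,8), … and 11 more.
Total: 23.

23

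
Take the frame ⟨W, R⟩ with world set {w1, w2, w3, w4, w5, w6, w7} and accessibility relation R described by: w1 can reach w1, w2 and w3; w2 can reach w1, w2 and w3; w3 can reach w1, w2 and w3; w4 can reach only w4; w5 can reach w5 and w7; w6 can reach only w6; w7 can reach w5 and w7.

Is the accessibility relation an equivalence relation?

Reflexive: yes — every world is R-related to itself.
Symmetric: yes — every pair in R has its reverse in R.
Transitive: yes — every two-step R-path is closed by a direct edge.
So R is an equivalence relation.

Yes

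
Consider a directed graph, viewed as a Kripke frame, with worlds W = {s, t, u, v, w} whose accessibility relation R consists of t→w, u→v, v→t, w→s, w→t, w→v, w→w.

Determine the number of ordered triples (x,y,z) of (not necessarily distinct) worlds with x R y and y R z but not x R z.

Enumerating: (t,w,s), (t,w,t), (t,w,v), (u,v,t), (v,t,w).

5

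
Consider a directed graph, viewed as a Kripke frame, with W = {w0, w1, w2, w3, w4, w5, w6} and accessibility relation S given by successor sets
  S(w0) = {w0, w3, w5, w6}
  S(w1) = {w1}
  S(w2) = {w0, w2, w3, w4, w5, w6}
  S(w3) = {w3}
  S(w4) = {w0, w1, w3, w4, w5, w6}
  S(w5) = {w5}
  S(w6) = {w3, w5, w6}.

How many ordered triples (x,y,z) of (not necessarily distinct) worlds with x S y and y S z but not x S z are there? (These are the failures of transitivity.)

Enumerating: (w2,w4,w1).

1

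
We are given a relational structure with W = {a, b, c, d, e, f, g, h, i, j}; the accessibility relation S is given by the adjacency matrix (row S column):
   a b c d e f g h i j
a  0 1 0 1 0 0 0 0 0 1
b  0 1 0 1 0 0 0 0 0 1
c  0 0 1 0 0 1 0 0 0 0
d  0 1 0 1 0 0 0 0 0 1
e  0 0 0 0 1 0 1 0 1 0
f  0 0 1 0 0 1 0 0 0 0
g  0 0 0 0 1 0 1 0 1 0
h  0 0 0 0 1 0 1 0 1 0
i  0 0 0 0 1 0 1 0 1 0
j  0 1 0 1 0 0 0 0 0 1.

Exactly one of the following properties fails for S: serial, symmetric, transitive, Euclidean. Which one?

symmetric

Serial: yes — every world has a successor (e.g. a S b).
Symmetric: no — a S b but not b S a.
Transitive: yes — every two-step S-path is closed by a direct edge.
Euclidean: yes — any two successors of a common world are S-related.
Only symmetric fails.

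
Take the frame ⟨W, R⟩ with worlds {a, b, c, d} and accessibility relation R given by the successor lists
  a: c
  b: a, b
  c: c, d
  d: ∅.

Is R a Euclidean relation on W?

Euclidean: no — b R a and b R a, but not a R a.

No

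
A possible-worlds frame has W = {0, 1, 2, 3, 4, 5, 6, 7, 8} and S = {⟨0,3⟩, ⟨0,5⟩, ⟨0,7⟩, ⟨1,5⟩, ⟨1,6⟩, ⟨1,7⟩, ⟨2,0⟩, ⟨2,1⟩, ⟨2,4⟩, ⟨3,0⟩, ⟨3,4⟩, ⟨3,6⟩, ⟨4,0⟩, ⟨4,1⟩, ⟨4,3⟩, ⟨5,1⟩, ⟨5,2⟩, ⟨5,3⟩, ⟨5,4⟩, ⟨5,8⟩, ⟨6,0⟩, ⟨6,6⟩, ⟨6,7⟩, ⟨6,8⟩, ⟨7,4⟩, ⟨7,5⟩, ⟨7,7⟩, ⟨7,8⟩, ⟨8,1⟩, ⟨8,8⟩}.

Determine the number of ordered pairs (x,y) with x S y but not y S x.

Enumerating: (0,5), (0,7), (1,6), (1,7), (2,0), (2,1), (2,4), (3,6), (4,0), (4,1), (5,2), (5,3), … and 9 more.
Total: 21.

21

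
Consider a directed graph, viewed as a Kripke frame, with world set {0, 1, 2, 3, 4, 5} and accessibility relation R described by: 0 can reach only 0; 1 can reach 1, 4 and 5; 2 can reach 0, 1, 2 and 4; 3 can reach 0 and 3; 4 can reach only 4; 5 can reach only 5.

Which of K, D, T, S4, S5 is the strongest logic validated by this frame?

T

Serial (axiom D): yes — every world has a successor (e.g. 0 R 0).
Reflexive (axiom T): yes — every world is R-related to itself.
Transitive (axiom 4): no — 2 R 1 and 1 R 5, but not 2 R 5.
Euclidean (axiom 5): no — 1 R 4 and 1 R 5, but not 4 R 5.
So F validates K, D, T; S4 would additionally require R to be transitive. The strongest is T.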